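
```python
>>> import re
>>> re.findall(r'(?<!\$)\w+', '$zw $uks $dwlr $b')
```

['w', 'ks', 'wlr']

Because the assertion is negative and zero-width, positions next to the forbidden text are skipped.
Walking the string: at [2:3] → 'w'; at [6:8] → 'ks'; at [11:14] → 'wlr'.
Since nothing is captured, `findall` lists the 3 matched substrings directly.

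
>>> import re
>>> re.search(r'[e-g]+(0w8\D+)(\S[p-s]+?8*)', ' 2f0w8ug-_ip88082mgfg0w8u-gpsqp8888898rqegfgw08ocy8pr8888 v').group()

Pattern: one or more of a character in [e-g]; then the literal '0w8', then one or more of a non-digit (captured); then a non-whitespace character, then one or more of a character in [p-s] (lazy), then zero or more of the literal '8' (captured).
`search` walks the string left to right and returns the first match it finds.
The match spans [2:14] → 'f0w8ug-_ip88'.
Captured: group 1 = '0w8ug-_', group 2 = 'ip88'.

'f0w8ug-_ip88'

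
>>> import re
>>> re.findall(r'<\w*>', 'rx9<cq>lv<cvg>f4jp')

No capturing groups, so `findall` returns the 2 full match strings.

['<cq>', '<cvg>']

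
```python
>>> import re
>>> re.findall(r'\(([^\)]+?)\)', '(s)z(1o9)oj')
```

Walking the string: at [0:3] match '(s)', group 1 = 's'; at [4:9] match '(1o9)', group 1 = '1o9'.
With a single group, `findall` returns only what that group captured — 2 items.

['s', '1o9']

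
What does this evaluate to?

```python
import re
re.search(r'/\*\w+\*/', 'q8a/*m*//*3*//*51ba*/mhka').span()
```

(3, 8)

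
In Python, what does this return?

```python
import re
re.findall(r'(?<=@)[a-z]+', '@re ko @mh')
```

['re', 'mh']

Because the assertion is zero-width, the text it checks is not consumed and won't appear in the result.
Walking the string: at [1:3] → 're'; at [8:10] → 'mh'.
No capturing groups, so `findall` returns the 2 full match strings.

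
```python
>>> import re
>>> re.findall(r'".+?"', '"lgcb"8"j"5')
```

A `+?`/`*?`/`{m,n}?` starts at its minimum and grows only as far as needed for what follows to match.
With no groups in the pattern, `findall` gives back each whole match — 2 here.

['"lgcb"', '"j"']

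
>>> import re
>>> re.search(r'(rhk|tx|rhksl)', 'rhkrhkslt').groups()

`re.search` tries every starting position until one works.
The match spans [0:3] → 'rhk'.
Captured: group 1 = 'rhk'.

('rhk',)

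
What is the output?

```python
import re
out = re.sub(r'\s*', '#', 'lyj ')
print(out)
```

The pattern matches zero or more of whitespace.
Every occurrence is swapped for '#'.

#l#y#j##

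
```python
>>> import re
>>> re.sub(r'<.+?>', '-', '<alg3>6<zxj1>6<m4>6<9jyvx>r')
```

Matches: at [0:6] → '<alg3>'; at [7:13] → '<zxj1>'; at [14:18] → '<m4>'; at [19:26] → '<9jyvx>'.
`sub` substitutes '-' at each match site.

'-6-6-6-r'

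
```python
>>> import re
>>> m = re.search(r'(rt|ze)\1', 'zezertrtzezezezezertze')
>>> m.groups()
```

('ze',)

`\1` is not a pattern — it's the concrete string captured by group 1, re-applied verbatim.
`re.search` tries every starting position until one works.
The match spans [0:4] → 'zeze'.
Captured: group 1 = 'ze'.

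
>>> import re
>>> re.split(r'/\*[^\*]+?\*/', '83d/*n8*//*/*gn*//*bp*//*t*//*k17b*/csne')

`split` removes every match and returns the 6 fragments in between.

['83d', '/*', '', '', '', 'csne']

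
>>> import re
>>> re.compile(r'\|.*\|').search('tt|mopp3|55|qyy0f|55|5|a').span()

(2, 23)

The match spans [2:23] → '|mopp3|55|qyy0f|55|5|'.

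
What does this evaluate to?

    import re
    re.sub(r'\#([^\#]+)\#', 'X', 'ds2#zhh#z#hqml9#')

Matches: at [3:8] → '#zhh#'; at [9:16] → '#hqml9#'.
Every occurrence is swapped for 'X'.

'ds2XzX'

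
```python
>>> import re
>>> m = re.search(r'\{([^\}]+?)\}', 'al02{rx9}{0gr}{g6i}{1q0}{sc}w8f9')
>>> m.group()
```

'{rx9}'

Unlike `match`, `search` isn't anchored — it looks for the pattern anywhere in the string.
The match spans [4:9] → '{rx9}'.
Captured: group 1 = 'rx9'.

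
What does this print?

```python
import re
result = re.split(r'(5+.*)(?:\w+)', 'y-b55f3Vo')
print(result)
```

With a capturing group present, the delimiter's captured portion is kept in the result list.

['y-b', '55f3V', '']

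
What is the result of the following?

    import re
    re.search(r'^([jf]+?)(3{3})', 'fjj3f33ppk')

None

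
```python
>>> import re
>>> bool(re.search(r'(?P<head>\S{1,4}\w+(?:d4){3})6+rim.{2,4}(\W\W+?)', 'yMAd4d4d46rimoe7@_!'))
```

Here no position works, so the call returns None, and `bool(None)` is False.

False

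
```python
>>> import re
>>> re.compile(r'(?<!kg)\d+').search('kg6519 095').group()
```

'519'

The negative lookahead/lookbehind blocks any match where the forbidden context is present.
Unlike `match`, `search` isn't anchored — it looks for the pattern anywhere in the string.
The match spans [3:6] → '519'.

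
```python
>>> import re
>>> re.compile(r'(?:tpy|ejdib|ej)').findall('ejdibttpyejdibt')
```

['ejdib', 'tpy', 'ejdib']

`|` is ordered: at each position the engine commits to the first alternative that works.
Matches: at [0:5] → 'ejdib'; at [6:9] → 'tpy'; at [9:14] → 'ejdib'.
With no groups in the pattern, `findall` gives back each whole match — 3 here.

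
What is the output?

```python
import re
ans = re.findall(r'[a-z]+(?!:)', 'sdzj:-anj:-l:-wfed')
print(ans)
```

Because the assertion is negative and zero-width, positions next to the forbidden text are skipped.
`findall` yields the raw match text (3 of them) because the pattern has no groups.

['sdz', 'an', 'wfed']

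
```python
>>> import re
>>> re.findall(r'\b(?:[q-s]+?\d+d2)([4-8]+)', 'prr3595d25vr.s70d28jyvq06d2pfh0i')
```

The pattern matches a word boundary (`\b`, zero-width); then one or more of a character in [q-s] (lazy), then one or more of a digit, then the literal 'd2' (non-capturing group); then one or more of a character in [4-8] (captured).
Scanning left to right: at [13:19] match 's70d28', group 1 = '8'.
One capturing group, so `findall` returns just the captured substring from the one match — 1 in all.

['8']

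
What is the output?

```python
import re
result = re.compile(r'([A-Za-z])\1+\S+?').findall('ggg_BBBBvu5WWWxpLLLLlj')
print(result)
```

After group 1 captures some text, `\1` only succeeds where that same text appears again.
One capturing group, so `findall` returns just the captured substring from each match — 4 in all.

['g', 'B', 'W', 'L']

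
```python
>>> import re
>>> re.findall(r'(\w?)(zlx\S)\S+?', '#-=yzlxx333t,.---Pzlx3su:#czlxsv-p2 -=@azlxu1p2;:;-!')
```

`findall` packs the 2 group values into a tuple for every match.

[('y', 'zlxx'), ('P', 'zlx3'), ('c', 'zlxs'), ('a', 'zlxu')]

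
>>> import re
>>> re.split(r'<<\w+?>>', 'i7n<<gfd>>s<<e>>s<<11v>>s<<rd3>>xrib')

['i7n', 's', 's', 's', 'xrib']

Matches to split on: at [3:10] → '<<gfd>>'; at [11:16] → '<<e>>'; at [17:24] → '<<11v>>'; at [25:32] → '<<rd3>>'.
Each match becomes a cut point; 5 segments remain.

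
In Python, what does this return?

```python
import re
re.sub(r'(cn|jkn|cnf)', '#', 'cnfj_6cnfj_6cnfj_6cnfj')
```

Alternation isn't longest-match — the leftmost alternative that fits at this position is chosen.
Every occurrence is swapped for '#'.

'#fj_6#fj_6#fj_6#fj'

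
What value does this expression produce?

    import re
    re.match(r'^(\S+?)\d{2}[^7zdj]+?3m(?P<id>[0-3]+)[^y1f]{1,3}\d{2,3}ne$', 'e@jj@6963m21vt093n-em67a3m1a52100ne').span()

`match` is anchored at position 0; if the pattern doesn't fit there, it returns None.
The match spans [0:35] → 'e@jj@6963m21vt093n-em67a3m1a52100ne'.

(0, 35)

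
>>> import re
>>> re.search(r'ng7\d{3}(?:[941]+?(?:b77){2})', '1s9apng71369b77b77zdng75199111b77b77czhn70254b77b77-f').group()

The match spans [5:18] → 'ng71369b77b77'.

'ng71369b77b77'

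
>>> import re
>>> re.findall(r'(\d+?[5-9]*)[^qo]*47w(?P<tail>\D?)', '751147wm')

This matches one or more of a digit (lazy), then zero or more of a character in [5-9] (captured); then zero or more of any character except [qo], then the literal '47w'; then optionally a non-digit (captured as 'tail').
A non-greedy quantifier consumes as few characters as it can — just enough that the remainder of the pattern still matches from where it stops; whatever follows it matches normally.
Walking the string: at [0:8] match '751147wm', groups = ('75', 'm').
2 groups means the one result is a tuple of 2 captured strings — 1 here.

[('75', 'm')]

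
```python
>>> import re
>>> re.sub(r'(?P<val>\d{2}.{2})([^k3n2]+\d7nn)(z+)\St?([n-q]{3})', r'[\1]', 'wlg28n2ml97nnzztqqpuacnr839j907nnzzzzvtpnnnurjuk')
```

The pattern matches exactly 2 of a digit, then exactly 2 of any character (captured as 'val'); then one or more of any character except [k3n2], then a digit, then the literal '7nn' (captured); then one or more of a literal 'z' (captured); then a non-whitespace character, then optionally the literal 't'; then exactly 3 of a character in [n-q] (captured).
Matches: at [3:19] → '28n2ml97nnzztqqp'; at [24:42] → '839j907nnzzzzvtpnn'.
Each match is replaced using the text its own group 1 captured.

'wlg[28n2]uacnr[839j]nurjuk'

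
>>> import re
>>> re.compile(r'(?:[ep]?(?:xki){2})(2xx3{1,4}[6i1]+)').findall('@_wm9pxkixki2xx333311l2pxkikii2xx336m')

['2xx333311']

The pattern matches optionally one of [ep], then the literal 'xki' repeated 2 times (non-capturing group); then the literal '2xx', then 1 to 4 of a literal '3', then one or more of one of [6i1] (captured).
Because there's exactly one group, `findall` drops the full match and keeps group 1 from the one hit.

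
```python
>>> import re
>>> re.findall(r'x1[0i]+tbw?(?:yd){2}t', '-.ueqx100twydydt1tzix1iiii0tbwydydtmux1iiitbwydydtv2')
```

['x1iiii0tbwydydt', 'x1iiitbwydydt']

With no groups in the pattern, `findall` gives back each whole match — 2 here.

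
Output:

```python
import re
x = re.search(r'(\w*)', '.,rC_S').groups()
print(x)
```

('',)

This matches zero or more of a word character (captured).
Unlike `match`, `search` isn't anchored — it looks for the pattern anywhere in the string.
The match spans [0:0] → ''.
Captured: group 1 = ''.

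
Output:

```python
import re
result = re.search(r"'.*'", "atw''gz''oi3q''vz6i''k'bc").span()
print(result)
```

The match spans [3:23] → "''gz''oi3q''vz6i''k'".

(3, 23)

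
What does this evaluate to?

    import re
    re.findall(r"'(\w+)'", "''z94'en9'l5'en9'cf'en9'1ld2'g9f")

['z94', 'l5', 'cf', '1ld2']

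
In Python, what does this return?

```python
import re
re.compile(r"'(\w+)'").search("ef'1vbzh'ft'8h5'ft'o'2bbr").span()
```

The match spans [2:9] → "'1vbzh'".

(2, 9)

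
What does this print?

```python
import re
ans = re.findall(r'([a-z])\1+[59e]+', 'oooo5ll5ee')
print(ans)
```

['o', 'l']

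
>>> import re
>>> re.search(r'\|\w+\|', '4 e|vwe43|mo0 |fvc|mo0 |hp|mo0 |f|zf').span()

The match spans [3:10] → '|vwe43|'.

(3, 10)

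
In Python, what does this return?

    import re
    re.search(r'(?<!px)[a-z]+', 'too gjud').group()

The negative lookahead/lookbehind blocks any match where the forbidden context is present.
The match spans [0:3] → 'too'.

'too'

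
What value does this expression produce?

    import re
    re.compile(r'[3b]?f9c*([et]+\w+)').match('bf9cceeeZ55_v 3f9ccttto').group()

'bf9cceeeZ55_v'

This matches optionally one of [3b]; then the literal 'f9', then zero or more of the literal 'c'; then one or more of one of [et], then one or more of a word character (captured).
`match` is anchored at position 0; if the pattern doesn't fit there, it returns None.
The match spans [0:13] → 'bf9cceeeZ55_v'.
Captured: group 1 = 'eeeZ55_v'.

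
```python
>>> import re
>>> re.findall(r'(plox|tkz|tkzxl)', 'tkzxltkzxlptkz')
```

`|` is ordered: at each position the engine commits to the first alternative that works.
Walking the string: at [0:3] match 'tkz', group 1 = 'tkz'; at [5:8] match 'tkz', group 1 = 'tkz'; at [11:14] match 'tkz', group 1 = 'tkz'.
One capturing group, so `findall` returns just the captured substring from each match — 3 in all.

['tkz', 'tkz', 'tkz']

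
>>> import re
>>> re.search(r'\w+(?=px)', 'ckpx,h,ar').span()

The `(?=…)`/`(?<=…)` assertion just peeks at neighbouring text; it doesn't advance the match position.
The match spans [0:2] → 'ck'.

(0, 2)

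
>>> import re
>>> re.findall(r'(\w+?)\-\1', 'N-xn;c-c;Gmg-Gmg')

After group 1 captures some text, `\1` only succeeds where that same text appears again.
Scanning left to right: at [5:8] match 'c-c', group 1 = 'c'; at [9:16] match 'Gmg-Gmg', group 1 = 'Gmg'.
Because there's exactly one group, `findall` drops the full match and keeps group 1 from each hit.

['c', 'Gmg']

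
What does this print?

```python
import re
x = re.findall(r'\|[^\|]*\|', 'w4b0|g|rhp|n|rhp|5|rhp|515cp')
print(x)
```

With no groups in the pattern, `findall` gives back each whole match — 3 here.

['|g|', '|n|', '|5|']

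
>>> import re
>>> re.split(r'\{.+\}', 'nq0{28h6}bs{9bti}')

['nq0', '']

Matches to split on: at [3:17] → '{28h6}bs{9bti}'.
The string is cut at each match, leaving 2 pieces.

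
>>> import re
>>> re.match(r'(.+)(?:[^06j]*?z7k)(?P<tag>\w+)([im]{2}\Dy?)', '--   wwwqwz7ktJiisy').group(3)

'iisy'

The match spans [0:19] → '--   wwwqwz7ktJiisy'.
Captured: group 1 = '--   wwwqw', group 2 = 'tJ', group 3 = 'iisy'.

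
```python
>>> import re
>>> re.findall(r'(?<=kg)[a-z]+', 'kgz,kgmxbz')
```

['z', 'mxbz']

The lookaround is zero-width — it requires the adjacent text to match without consuming it, so the asserted text isn't part of the match.
Matches: at [2:3] → 'z'; at [6:10] → 'mxbz'.
`findall` yields the raw match text (2 of them) because the pattern has no groups.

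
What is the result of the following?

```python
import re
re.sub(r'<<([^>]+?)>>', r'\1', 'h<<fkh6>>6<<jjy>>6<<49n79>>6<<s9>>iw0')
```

'hfkh66jjy649n796s9iw0'

`\1` in the replacement pulls in group 1's text for each match.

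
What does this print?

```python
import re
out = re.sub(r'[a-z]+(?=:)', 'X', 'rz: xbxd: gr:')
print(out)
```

Lookahead/lookbehind check context without consuming it, so the matched span excludes the asserted characters.
Matches: at [0:2] → 'rz'; at [4:8] → 'xbxd'; at [10:12] → 'gr'.
`sub` substitutes 'X' at each match site.

X: X: X:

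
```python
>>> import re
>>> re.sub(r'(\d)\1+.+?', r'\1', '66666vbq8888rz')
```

'6bq8z'

`\1` has to match the exact text group 1 already captured.
Matches: at [0:6] → '66666v'; at [8:13] → '8888r'.
Each match is replaced using the text its own group 1 captured.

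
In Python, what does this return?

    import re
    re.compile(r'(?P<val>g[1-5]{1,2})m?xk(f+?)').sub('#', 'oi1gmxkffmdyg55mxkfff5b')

This matches the literal 'g', then 1 to 2 of a character in [1-5] (captured as 'val'); then optionally the literal 'm', then the literal 'xk'; then one or more of a literal 'f' (lazy) (captured).
Each match is replaced by '#'.

'oi1gmxkffmdy#ff5b'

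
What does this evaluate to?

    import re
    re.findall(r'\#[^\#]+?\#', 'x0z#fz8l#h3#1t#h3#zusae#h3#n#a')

['#fz8l#', '#1t#', '#zusae#', '#n#']

Since nothing is captured, `findall` lists the 4 matched substrings directly.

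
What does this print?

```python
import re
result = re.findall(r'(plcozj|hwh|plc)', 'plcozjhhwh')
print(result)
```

['plcozj', 'hwh']

Alternation tries branches left to right and keeps the first one that lets the overall match succeed at that position.
`findall` collects group 1 from each match (2 total).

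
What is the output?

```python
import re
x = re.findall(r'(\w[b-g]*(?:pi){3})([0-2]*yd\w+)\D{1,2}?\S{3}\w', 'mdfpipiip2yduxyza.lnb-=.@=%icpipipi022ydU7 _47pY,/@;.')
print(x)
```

The pattern matches a word character, then zero or more of a character in [b-g], then the literal 'pi' repeated 3 times (captured); then zero or more of a character in [0-2], then the literal 'yd', then one or more of a word character (captured); then 1 to 2 of a non-digit (lazy), then exactly 3 of a non-whitespace character, then a word character.
Matches: at [27:47] match 'icpipipi022ydU7 _47p', groups = ('icpipipi', '022ydU7').
`findall` packs the 2 group values into a tuple for every match.

[('icpipipi', '022ydU7')]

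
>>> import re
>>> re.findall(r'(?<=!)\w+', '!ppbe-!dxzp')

['ppbe', 'dxzp']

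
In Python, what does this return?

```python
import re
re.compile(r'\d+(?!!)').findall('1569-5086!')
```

Because the assertion is negative and zero-width, positions next to the forbidden text are skipped.
With no groups in the pattern, `findall` gives back each whole match — 2 here.

['1569', '508']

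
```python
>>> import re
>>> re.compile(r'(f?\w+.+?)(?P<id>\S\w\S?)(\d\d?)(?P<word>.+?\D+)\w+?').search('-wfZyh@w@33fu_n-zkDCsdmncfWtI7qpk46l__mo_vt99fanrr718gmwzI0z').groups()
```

('wfZyh@w', '@3', '3', 'fu_n-zkDCsdmncfWtI')

The pattern matches optionally a literal 'f', then one or more of a word character, then one or more of any character (lazy) (captured); then a non-whitespace character, then a word character, then optionally a non-whitespace character (captured as 'id'); then a digit, then optionally a digit (captured); then one or more of any character (lazy), then one or more of a non-digit (captured as 'word'); then one or more of a word character (lazy).
A non-greedy quantifier consumes as few characters as it can — just enough that the remainder of the pattern still matches from where it stops; whatever follows it matches normally.
Unlike `match`, `search` isn't anchored — it looks for the pattern anywhere in the string.
The match spans [1:30] → 'wfZyh@w@33fu_n-zkDCsdmncfWtI7'.
Captured: group 1 = 'wfZyh@w', group 2 = '@3', group 3 = '3', group 4 = 'fu_n-zkDCsdmncfWtI'.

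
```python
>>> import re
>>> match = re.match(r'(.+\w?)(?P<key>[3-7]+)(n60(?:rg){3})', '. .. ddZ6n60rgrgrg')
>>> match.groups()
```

The match spans [0:18] → '. .. ddZ6n60rgrgrg'.
Captured: group 1 = '. .. ddZ', group 2 = '6', group 3 = 'n60rgrgrg'.

('. .. ddZ', '6', 'n60rgrgrg')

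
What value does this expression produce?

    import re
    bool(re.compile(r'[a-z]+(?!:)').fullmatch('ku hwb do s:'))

Because the assertion is negative and zero-width, positions next to the forbidden text are skipped.
`re.fullmatch` is like wrapping the pattern in `^…$` (in single-line mode).
Here there's no way to consume every character, so the call returns None, and `bool(None)` is False.

False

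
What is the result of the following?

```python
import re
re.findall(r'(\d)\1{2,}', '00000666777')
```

A backreference is literal: `\1` must see the identical characters the first group matched.
Walking the string: at [0:5] match '00000', group 1 = '0'; at [5:8] match '666', group 1 = '6'; at [8:11] match '777', group 1 = '7'.
Because there's exactly one group, `findall` drops the full match and keeps group 1 from each hit.

['0', '6', '7']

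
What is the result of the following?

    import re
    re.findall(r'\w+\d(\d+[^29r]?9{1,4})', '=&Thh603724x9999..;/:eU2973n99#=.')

This matches one or more of a word character, then a digit; then one or more of a digit, then optionally any character except [29r], then 1 to 4 of a literal '9' (captured).
Scanning left to right: at [2:16] match 'Thh603724x9999', group 1 = '99'; at [21:30] match 'eU2973n99', group 1 = '3n99'.
With a single group, `findall` returns only what that group captured — 2 items.

['99', '3n99']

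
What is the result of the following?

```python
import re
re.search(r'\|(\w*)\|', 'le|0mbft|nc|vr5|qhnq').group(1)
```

'0mbft'

`re.search` scans for the first position where the pattern succeeds.
The match spans [2:9] → '|0mbft|'.
Captured: group 1 = '0mbft'.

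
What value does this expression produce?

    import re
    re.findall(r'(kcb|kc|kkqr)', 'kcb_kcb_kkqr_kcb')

Branches in `(...|...)` are attempted left-to-right; the first branch that allows the whole pattern to succeed is taken.
Scanning left to right: at [0:3] match 'kcb', group 1 = 'kcb'; at [4:7] match 'kcb', group 1 = 'kcb'; at [8:12] match 'kkqr', group 1 = 'kkqr'; at [13:16] match 'kcb', group 1 = 'kcb'.
One capturing group, so `findall` returns just the captured substring from each match — 4 in all.

['kcb', 'kcb', 'kkqr', 'kcb']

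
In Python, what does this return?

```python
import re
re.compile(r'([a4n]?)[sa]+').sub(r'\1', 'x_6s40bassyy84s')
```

'x_640bayy84'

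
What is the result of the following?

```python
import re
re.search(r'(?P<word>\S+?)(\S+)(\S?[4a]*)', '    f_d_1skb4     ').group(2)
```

'_d_1skb4'

The match spans [4:13] → 'f_d_1skb4'.
Captured: group 1 = 'f', group 2 = '_d_1skb4', group 3 = ''.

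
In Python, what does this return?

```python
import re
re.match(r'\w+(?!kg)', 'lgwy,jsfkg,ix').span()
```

(0, 4)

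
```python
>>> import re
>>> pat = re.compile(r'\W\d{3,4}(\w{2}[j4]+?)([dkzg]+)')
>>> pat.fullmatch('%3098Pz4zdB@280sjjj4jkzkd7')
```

`fullmatch` succeeds only if the pattern covers the string from start to end.
Here the pattern can't cover the whole string, so the call returns None.

None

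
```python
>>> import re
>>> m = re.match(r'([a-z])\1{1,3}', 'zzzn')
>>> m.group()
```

'zzz'

`\1` has to match the exact text group 1 already captured.
`re.match` won't scan ahead — the pattern has to work from the very first character.
The match spans [0:3] → 'zzz'.
Captured: group 1 = 'z'.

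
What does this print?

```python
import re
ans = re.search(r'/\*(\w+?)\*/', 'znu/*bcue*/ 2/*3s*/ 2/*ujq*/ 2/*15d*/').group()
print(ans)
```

`re.search` scans for the first position where the pattern succeeds.
The match spans [3:11] → '/*bcue*/'.
Captured: group 1 = 'bcue'.

/*bcue*/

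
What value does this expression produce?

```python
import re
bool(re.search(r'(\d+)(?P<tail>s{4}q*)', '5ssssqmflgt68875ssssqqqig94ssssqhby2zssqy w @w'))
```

The pattern matches one or more of a digit (captured); then exactly 4 of the literal 's', then zero or more of a literal 'q' (captured as 'tail').
Unlike `match`, `search` isn't anchored — it looks for the pattern anywhere in the string.
The match spans [0:6] → '5ssssq'.
Captured: group 1 = '5', group 2 = 'ssssq'.

True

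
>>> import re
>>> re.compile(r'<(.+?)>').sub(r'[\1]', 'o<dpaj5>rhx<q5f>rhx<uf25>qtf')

'o[dpaj5]rhx[q5f]rhx[uf25]qtf'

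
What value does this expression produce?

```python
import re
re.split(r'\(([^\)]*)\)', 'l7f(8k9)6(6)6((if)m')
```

['l7f', '8k9', '6', '6', '6', '(if', 'm']

Matches to split on: at [3:8] → '(8k9)'; at [9:12] → '(6)'; at [13:18] → '((if)'.
With a capturing group present, the delimiter's captured portion is kept in the result list.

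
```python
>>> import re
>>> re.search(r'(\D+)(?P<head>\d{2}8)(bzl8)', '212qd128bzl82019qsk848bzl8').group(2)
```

The match spans [3:12] → 'qd128bzl8'.
Captured: group 1 = 'qd', group 2 = '128', group 3 = 'bzl8'.

'128'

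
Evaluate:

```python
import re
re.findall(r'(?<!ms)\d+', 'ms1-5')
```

['5']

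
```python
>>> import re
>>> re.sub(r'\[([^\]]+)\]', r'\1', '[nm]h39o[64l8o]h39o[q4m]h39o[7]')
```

Matches: at [0:4] → '[nm]'; at [8:15] → '[64l8o]'; at [19:24] → '[q4m]'; at [28:31] → '[7]'.
`\1` in the replacement pulls in group 1's text for each match.

'nmh39o64l8oh39oq4mh39o7'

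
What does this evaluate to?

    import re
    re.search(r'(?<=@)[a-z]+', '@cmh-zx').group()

The positive lookaround only admits positions where the adjacent text matches; those characters stay outside the span.
`search` walks the string left to right and returns the first match it finds.
The match spans [1:4] → 'cmh'.

'cmh'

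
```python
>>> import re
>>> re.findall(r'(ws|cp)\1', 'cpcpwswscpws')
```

`\1` has to match the exact text group 1 already captured.
Walking the string: at [0:4] match 'cpcp', group 1 = 'cp'; at [4:8] match 'wsws', group 1 = 'ws'.
One capturing group, so `findall` returns just the captured substring from each match — 2 in all.

['cp', 'ws']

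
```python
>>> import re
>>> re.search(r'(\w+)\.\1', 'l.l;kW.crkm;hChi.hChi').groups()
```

The match spans [0:3] → 'l.l'.
Captured: group 1 = 'l'.

('l',)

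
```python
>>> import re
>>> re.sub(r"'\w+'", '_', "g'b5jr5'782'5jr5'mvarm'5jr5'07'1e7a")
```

Matches: at [1:8] → "'b5jr5'"; at [11:17] → "'5jr5'"; at [22:28] → "'5jr5'".
`sub` substitutes '_' at each match site.

"g_782_mvarm_07'1e7a"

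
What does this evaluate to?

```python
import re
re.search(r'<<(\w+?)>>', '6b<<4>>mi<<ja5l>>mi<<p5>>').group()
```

'<<4>>'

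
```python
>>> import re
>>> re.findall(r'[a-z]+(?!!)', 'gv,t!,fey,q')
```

['gv', 'fey', 'q']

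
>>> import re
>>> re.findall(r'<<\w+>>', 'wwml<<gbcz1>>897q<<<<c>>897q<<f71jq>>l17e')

Matches: at [4:13] → '<<gbcz1>>'; at [19:24] → '<<c>>'; at [28:37] → '<<f71jq>>'.
Since nothing is captured, `findall` lists the 3 matched substrings directly.

['<<gbcz1>>', '<<c>>', '<<f71jq>>']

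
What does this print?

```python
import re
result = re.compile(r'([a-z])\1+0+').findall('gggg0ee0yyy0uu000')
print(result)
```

['g', 'e', 'y', 'u']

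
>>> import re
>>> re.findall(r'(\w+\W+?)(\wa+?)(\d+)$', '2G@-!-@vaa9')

[('2G@-!-@', 'vaa', '9')]

3 groups means the one result is a tuple of 3 captured strings — 1 here.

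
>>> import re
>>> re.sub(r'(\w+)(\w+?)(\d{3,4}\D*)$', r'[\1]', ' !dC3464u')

' ![dC]'

Pattern: one or more of a word character (captured); then one or more of a word character (lazy) (captured); then 3 to 4 of a digit, then zero or more of a non-digit (captured); then anchored at the end.
Matches: at [2:9] → 'dC3464u'.
Each match is replaced using the text its own group 1 captured.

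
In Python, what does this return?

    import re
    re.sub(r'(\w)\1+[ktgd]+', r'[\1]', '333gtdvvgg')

'[3][v]'

After group 1 captures some text, `\1` only succeeds where that same text appears again.
Each match is replaced using the text its own group 1 captured.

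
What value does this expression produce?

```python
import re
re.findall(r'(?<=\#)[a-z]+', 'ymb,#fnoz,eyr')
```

['fnoz']

Because the assertion is zero-width, the text it checks is not consumed and won't appear in the result.
With no groups in the pattern, `findall` gives back each whole match — 1 here.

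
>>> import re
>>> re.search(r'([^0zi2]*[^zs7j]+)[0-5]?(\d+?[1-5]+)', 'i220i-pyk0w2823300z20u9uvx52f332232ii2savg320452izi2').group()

'i220i-pyk0w28233'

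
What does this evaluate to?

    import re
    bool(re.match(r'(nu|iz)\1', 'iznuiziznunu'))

After group 1 captures some text, `\1` only succeeds where that same text appears again.
With `match`, the pattern is implicitly anchored at the beginning.
Here position 0 doesn't satisfy it, so the call returns None, and `bool(None)` is False.

False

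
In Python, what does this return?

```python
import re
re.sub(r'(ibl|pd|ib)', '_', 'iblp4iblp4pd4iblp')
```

The regex engine tests alternatives in the order written; an earlier branch that matches wins even if a later one would match more.
Matches: at [0:3] → 'ibl'; at [5:8] → 'ibl'; at [10:12] → 'pd'; at [13:16] → 'ibl'.
`sub` substitutes '_' at each match site.

'_p4_p4_4_p'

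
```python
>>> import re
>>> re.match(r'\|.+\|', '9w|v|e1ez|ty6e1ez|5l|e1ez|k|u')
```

None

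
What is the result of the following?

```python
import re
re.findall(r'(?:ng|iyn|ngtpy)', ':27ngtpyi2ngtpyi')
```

['ng', 'ng']

Alternation isn't longest-match — the leftmost alternative that fits at this position is chosen.
Scanning left to right: at [3:5] → 'ng'; at [10:12] → 'ng'.
Since nothing is captured, `findall` lists the 2 matched substrings directly.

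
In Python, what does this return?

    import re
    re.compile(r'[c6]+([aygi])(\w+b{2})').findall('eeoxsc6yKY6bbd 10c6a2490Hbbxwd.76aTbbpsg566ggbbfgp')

[('y', 'KY6bb'), ('a', '2490Hbb'), ('a', 'Tbbpsg566ggbb')]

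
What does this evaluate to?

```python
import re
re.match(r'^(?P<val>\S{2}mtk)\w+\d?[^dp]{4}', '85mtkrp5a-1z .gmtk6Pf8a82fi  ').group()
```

'85mtkrp5a-1z '

The pattern matches anchored at the start of the string; then exactly 2 of a non-whitespace character, then the literal 'mtk' (captured as 'val'); then one or more of a word character, then optionally a digit, then exactly 4 of any character except [dp].
`re.match` won't scan ahead — the pattern has to work from the very first character.
The match spans [0:13] → '85mtkrp5a-1z '.
Captured: group 1 = '85mtk'.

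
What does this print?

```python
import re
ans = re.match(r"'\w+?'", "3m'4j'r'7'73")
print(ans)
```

`re.match` won't scan ahead — the pattern has to work from the very first character.
Here the pattern fails at index 0, so the call returns None.

None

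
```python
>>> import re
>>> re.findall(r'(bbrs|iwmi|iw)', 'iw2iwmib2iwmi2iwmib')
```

['iw', 'iwmi', 'iwmi', 'iwmi']

Alternation tries branches left to right and keeps the first one that lets the overall match succeed at that position.
With a single group, `findall` returns only what that group captured — 4 items.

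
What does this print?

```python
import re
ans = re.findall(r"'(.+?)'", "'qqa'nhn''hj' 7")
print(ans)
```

['qqa', "'hj"]

Because the quantifier is non-greedy, it stops expanding at the earliest point where the rest of the pattern can succeed.
Walking the string: at [0:5] match "'qqa'", group 1 = 'qqa'; at [8:13] match "''hj'", group 1 = "'hj".
Because there's exactly one group, `findall` drops the full match and keeps group 1 from each hit.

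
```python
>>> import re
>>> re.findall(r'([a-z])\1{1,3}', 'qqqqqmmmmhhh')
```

['q', 'm', 'h']

A backreference is literal: `\1` must see the identical characters the first group matched.
`findall` collects group 1 from each match (3 total).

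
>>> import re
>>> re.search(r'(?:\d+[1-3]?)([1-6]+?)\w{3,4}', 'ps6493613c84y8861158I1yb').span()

(2, 13)

Pattern: one or more of a digit, then optionally a character in [1-3] (non-capturing group); then one or more of a character in [1-6] (lazy) (captured); then 3 to 4 of a word character.
`re.search` tries every starting position until one works.
The match spans [2:13] → '6493613c84y'.
Captured: group 1 = '3'.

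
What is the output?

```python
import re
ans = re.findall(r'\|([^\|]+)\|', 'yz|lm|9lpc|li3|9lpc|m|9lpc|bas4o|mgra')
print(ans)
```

Because there's exactly one group, `findall` drops the full match and keeps group 1 from each hit.

['lm', 'li3', 'm', 'bas4o']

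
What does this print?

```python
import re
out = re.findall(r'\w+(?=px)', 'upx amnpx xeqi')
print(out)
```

['u', 'amn']

Lookahead/lookbehind check context without consuming it, so the matched span excludes the asserted characters.
Scanning left to right: at [0:1] → 'u'; at [4:7] → 'amn'.
`findall` yields the raw match text (2 of them) because the pattern has no groups.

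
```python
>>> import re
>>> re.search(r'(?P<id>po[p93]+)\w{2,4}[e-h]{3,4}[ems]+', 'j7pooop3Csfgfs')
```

Here nothing in the string fits, so the call returns None.

None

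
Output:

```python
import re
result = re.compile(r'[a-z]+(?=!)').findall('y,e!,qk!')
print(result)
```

['e', 'qk']

Lookahead/lookbehind check context without consuming it, so the matched span excludes the asserted characters.
Walking the string: at [2:3] → 'e'; at [5:7] → 'qk'.
No capturing groups, so `findall` returns the 2 full match strings.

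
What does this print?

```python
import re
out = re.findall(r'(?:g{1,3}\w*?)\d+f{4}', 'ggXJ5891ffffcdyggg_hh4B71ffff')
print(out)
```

['ggXJ5891ffff', 'ggg_hh4B71ffff']

The pattern matches 1 to 3 of a literal 'g', then zero or more of a word character (lazy) (non-capturing group); then one or more of a digit, then exactly 4 of the literal 'f'.
A non-greedy quantifier consumes as few characters as it can — just enough that the remainder of the pattern still matches from where it stops; whatever follows it matches normally.
Scanning left to right: at [0:12] → 'ggXJ5891ffff'; at [15:29] → 'ggg_hh4B71ffff'.
No capturing groups, so `findall` returns the 2 full match strings.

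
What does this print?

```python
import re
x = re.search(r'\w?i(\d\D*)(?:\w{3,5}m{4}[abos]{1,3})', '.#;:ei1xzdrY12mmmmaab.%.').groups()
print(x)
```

('1xzdr',)

The pattern matches optionally a word character, then a literal 'i'; then a digit, then zero or more of a non-digit (captured); then 3 to 5 of a word character, then exactly 4 of a literal 'm', then 1 to 3 of one of [abos] (non-capturing group).
Unlike `match`, `search` isn't anchored — it looks for the pattern anywhere in the string.
The match spans [4:21] → 'ei1xzdrY12mmmmaab'.
Captured: group 1 = '1xzdr'.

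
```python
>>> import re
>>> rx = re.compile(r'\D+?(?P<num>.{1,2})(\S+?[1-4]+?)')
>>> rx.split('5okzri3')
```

['5', 'kz', 'ri3', '']

The `?` after the quantifier makes it lazy — it takes as little as possible before letting the rest of the pattern try.
Because the pattern has a capturing group, `split` also inserts each captured text between the pieces.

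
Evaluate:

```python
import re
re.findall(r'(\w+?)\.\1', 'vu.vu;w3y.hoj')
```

['vu']

`\1` is not a pattern — it's the concrete string captured by group 1, re-applied verbatim.
Scanning left to right: at [0:5] match 'vu.vu', group 1 = 'vu'.
With a single group, `findall` returns only what that group captured — 1 item.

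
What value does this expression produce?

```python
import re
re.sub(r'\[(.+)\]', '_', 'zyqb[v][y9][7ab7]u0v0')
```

'zyqb_u0v0'

Matches: at [4:17] → '[v][y9][7ab7]'.
Each match is replaced by '_'.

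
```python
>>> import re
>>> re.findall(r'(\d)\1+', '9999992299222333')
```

The backreference `\1` re-matches whatever the first group consumed, character for character.
Scanning left to right: at [0:6] match '999999', group 1 = '9'; at [6:8] match '22', group 1 = '2'; at [8:10] match '99', group 1 = '9'; at [10:13] match '222', group 1 = '2'; at [13:16] match '333', group 1 = '3'.
Because there's exactly one group, `findall` drops the full match and keeps group 1 from each hit.

['9', '2', '9', '2', '3']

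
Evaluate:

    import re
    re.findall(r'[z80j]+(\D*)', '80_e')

This matches one or more of one of [z80j]; then zero or more of a non-digit (captured).
Matches: at [0:4] match '80_e', group 1 = '_e'.
Because there's exactly one group, `findall` drops the full match and keeps group 1 from the one hit.

['_e']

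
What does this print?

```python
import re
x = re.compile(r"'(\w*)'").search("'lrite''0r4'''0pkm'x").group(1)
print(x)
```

Unlike `match`, `search` isn't anchored — it looks for the pattern anywhere in the string.
The match spans [0:7] → "'lrite'".
Captured: group 1 = 'lrite'.

lrite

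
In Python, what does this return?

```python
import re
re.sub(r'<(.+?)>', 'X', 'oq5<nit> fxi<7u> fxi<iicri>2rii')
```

Each match is replaced by 'X'.

'oq5X fxiX fxiX2rii'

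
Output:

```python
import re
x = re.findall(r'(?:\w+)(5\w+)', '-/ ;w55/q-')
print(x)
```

The pattern matches one or more of a word character (non-capturing group); then the literal '5', then one or more of a word character (captured).
Because there's exactly one group, `findall` drops the full match and keeps group 1 from the one hit.

['55']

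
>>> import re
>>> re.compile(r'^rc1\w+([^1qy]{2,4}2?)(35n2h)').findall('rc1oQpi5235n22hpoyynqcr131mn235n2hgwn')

This matches anchored at the start of the string; then the literal 'rc1', then one or more of a word character; then 2 to 4 of any character except [1qy], then optionally the literal '2' (captured); then the literal '35n', then the literal '2h' (captured).
Scanning left to right: at [0:34] match 'rc1oQpi5235n22hpoyynqcr131mn235n2h', groups = ('n2', '35n2h').
2 groups means the one result is a tuple of 2 captured strings — 1 here.

[('n2', '35n2h')]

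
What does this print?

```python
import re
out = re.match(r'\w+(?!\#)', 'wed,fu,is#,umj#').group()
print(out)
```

wed

A negative assertion filters positions out without eating any characters.
`match` is anchored at position 0; if the pattern doesn't fit there, it returns None.
The match spans [0:3] → 'wed'.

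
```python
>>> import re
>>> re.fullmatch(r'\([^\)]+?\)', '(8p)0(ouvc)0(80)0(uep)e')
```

`fullmatch` succeeds only if the pattern covers the string from start to end.
Here the pattern can't cover the whole string, so the call returns None.

None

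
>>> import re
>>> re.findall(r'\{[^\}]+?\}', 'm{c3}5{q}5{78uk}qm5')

['{c3}', '{q}', '{78uk}']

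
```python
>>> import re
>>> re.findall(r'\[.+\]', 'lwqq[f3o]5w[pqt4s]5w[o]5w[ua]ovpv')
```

['[f3o]5w[pqt4s]5w[o]5w[ua]']

Matches: at [4:29] → '[f3o]5w[pqt4s]5w[o]5w[ua]'.
`findall` yields the raw match text (1 of them) because the pattern has no groups.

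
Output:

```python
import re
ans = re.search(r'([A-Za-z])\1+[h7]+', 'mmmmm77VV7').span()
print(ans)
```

(0, 7)

`\1` is not a pattern — it's the concrete string captured by group 1, re-applied verbatim.
`search` walks the string left to right and returns the first match it finds.
The match spans [0:7] → 'mmmmm77'.
Captured: group 1 = 'm'.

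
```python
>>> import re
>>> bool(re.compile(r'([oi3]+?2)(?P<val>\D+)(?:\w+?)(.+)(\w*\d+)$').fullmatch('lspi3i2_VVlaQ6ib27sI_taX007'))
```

False

Pattern: one or more of one of [oi3] (lazy), then the literal '2' (captured); then one or more of a non-digit (captured as 'val'); then one or more of a word character (lazy) (non-capturing group); then one or more of any character (captured); then zero or more of a word character, then one or more of a digit (captured); then anchored at the end.
For `fullmatch`, every character of the input must be accounted for by the pattern.
Here there's no way to consume every character, so the call returns None, and `bool(None)` is False.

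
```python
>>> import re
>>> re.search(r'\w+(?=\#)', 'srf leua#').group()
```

'leua'

Lookahead/lookbehind check context without consuming it, so the matched span excludes the asserted characters.
The match spans [4:8] → 'leua'.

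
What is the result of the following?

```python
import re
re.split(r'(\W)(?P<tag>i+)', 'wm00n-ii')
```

['wm00n', '-', 'ii', '']

Pattern: a non-word character (captured); then one or more of a literal 'i' (captured as 'tag').
Matches to split on: at [5:8] → '-ii'.
`re.split` interleaves the captured-group text with the surrounding fragments.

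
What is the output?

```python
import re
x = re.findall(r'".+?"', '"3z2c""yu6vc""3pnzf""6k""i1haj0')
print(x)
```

['"3z2c"', '"yu6vc"', '"3pnzf"', '"6k"']

A non-greedy quantifier consumes as few characters as it can — just enough that the remainder of the pattern still matches from where it stops; whatever follows it matches normally.
Matches: at [0:6] → '"3z2c"'; at [6:13] → '"yu6vc"'; at [13:20] → '"3pnzf"'; at [20:24] → '"6k"'.
No capturing groups, so `findall` returns the 4 full match strings.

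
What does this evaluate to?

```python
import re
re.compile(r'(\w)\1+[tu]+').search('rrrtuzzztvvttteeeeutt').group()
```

'rrrtu'

After group 1 captures some text, `\1` only succeeds where that same text appears again.
`re.search` scans for the first position where the pattern succeeds.
The match spans [0:5] → 'rrrtu'.
Captured: group 1 = 'r'.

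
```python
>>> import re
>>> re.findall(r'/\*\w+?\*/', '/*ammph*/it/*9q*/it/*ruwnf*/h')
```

Matches: at [0:9] → '/*ammph*/'; at [11:17] → '/*9q*/'; at [19:28] → '/*ruwnf*/'.
`findall` yields the raw match text (3 of them) because the pattern has no groups.

['/*ammph*/', '/*9q*/', '/*ruwnf*/']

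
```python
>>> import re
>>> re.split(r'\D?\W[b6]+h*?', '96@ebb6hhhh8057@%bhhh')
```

The pattern matches optionally a non-digit; then a non-word character; then one or more of one of [b6], then zero or more of the literal 'h' (lazy).
Matches to split on: at [15:18] → '@%b'.
`split` removes every match and returns the 2 fragments in between.

['96@ebb6hhhh8057', 'hhh']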